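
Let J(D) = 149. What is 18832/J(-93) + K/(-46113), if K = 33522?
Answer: 287801746/2290279 ≈ 125.66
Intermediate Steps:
18832/J(-93) + K/(-46113) = 18832/149 + 33522/(-46113) = 18832*(1/149) + 33522*(-1/46113) = 18832/149 - 11174/15371 = 287801746/2290279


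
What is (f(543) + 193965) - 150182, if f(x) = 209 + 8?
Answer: 44000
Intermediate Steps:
f(x) = 217
(f(543) + 193965) - 150182 = (217 + 193965) - 150182 = 194182 - 150182 = 44000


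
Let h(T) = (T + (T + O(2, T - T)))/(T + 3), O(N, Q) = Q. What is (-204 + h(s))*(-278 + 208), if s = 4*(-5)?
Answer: 239960/17 ≈ 14115.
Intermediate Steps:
s = -20
h(T) = 2*T/(3 + T) (h(T) = (T + (T + (T - T)))/(T + 3) = (T + (T + 0))/(3 + T) = (T + T)/(3 + T) = (2*T)/(3 + T) = 2*T/(3 + T))
(-204 + h(s))*(-278 + 208) = (-204 + 2*(-20)/(3 - 20))*(-278 + 208) = (-204 + 2*(-20)/(-17))*(-70) = (-204 + 2*(-20)*(-1/17))*(-70) = (-204 + 40/17)*(-70) = -3428/17*(-70) = 239960/17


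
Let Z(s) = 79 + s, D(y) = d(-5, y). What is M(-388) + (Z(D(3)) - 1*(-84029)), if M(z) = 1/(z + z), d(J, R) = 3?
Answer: 65270135/776 ≈ 84111.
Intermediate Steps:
D(y) = 3
M(z) = 1/(2*z)
M(-388) + (Z(D(3)) - 1*(-84029)) = (½)/(-388) + ((79 + 3) - 1*(-84029)) = (½)*(-1/388) + (82 + 84029) = -1/776 + 84111 = 65270135/776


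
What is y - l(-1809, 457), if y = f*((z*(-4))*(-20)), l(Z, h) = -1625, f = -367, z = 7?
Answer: -203895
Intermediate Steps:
y = -205520 (y = -367*7*(-4)*(-20) = -(-10276)*(-20) = -367*560 = -205520)
y - l(-1809, 457) = -205520 - 1*(-1625) = -205520 + 1625 = -203895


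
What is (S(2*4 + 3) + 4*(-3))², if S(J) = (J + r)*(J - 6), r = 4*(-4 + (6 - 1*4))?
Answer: 9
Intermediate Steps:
r = -8 (r = 4*(-4 + (6 - 4)) = 4*(-4 + 2) = 4*(-2) = -8)
S(J) = (-8 + J)*(-6 + J) (S(J) = (J - 8)*(J - 6) = (-8 + J)*(-6 + J))
(S(2*4 + 3) + 4*(-3))² = ((48 + (2*4 + 3)² - 14*(2*4 + 3)) + 4*(-3))² = ((48 + (8 + 3)² - 14*(8 + 3)) - 12)² = ((48 + 11² - 14*11) - 12)² = ((48 + 121 - 154) - 12)² = (15 - 12)² = 3² = 9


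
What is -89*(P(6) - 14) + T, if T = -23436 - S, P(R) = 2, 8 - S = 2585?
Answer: -19791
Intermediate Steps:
S = -2577 (S = 8 - 1*2585 = 8 - 2585 = -2577)
T = -20859 (T = -23436 - 1*(-2577) = -23436 + 2577 = -20859)
-89*(P(6) - 14) + T = -89*(2 - 14) - 20859 = -89*(-12) - 20859 = 1068 - 20859 = -19791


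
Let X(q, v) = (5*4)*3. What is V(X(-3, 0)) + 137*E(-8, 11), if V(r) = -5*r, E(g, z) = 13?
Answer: 1481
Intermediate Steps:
X(q, v) = 60 (X(q, v) = 20*3 = 60)
V(X(-3, 0)) + 137*E(-8, 11) = -5*60 + 137*13 = -300 + 1781 = 1481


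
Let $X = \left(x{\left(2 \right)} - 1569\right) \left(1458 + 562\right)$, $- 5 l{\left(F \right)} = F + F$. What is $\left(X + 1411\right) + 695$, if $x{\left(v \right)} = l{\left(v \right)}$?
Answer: $-3168890$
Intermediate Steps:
$l{\left(F \right)} = - \frac{2 F}{5}$ ($l{\left(F \right)} = - \frac{F + F}{5} = - \frac{2 F}{5}$)
$x{\left(v \right)} = - \frac{2 v}{5}$
$X = -3170996$ ($X = \left(\left(- \frac{2}{5}\right) 2 - 1569\right) \left(1458 + 562\right) = \left(- \frac{4}{5} - 1569\right) 2020 = \left(- \frac{7849}{5}\right) 2020 = -3170996$)
$\left(X + 1411\right) + 695 = \left(-3170996 + 1411\right) + 695 = -3169585 + 695 = -3168890$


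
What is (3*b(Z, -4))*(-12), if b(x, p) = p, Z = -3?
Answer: 144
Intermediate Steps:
(3*b(Z, -4))*(-12) = (3*(-4))*(-12) = -12*(-12) = 144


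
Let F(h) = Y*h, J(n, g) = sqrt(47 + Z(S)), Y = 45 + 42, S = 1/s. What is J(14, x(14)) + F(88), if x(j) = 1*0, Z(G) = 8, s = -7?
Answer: 7656 + sqrt(55) ≈ 7663.4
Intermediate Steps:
S = -1/7 (S = 1/(-7) = -1/7 ≈ -0.14286)
x(j) = 0
Y = 87
J(n, g) = sqrt(55) (J(n, g) = sqrt(47 + 8) = sqrt(55))
F(h) = 87*h
J(14, x(14)) + F(88) = sqrt(55) + 87*88 = sqrt(55) + 7656 = 7656 + sqrt(55)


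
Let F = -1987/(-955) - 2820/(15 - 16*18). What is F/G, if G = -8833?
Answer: -98047/69784715 ≈ -0.0014050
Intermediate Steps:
F = 1078517/86905 (F = -1987*(-1/955) - 2820/(15 - 288) = 1987/955 - 2820/(-273) = 1987/955 - 2820*(-1/273) = 1987/955 + 940/91 = 1078517/86905 ≈ 12.410)
F/G = (1078517/86905)/(-8833) = (1078517/86905)*(-1/8833) = -98047/69784715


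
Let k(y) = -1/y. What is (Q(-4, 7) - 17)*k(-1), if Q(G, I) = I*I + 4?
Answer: 36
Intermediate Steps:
Q(G, I) = 4 + I² (Q(G, I) = I² + 4 = 4 + I²)
(Q(-4, 7) - 17)*k(-1) = ((4 + 7²) - 17)*(-1/(-1)) = ((4 + 49) - 17)*(-1*(-1)) = (53 - 17)*1 = 36*1 = 36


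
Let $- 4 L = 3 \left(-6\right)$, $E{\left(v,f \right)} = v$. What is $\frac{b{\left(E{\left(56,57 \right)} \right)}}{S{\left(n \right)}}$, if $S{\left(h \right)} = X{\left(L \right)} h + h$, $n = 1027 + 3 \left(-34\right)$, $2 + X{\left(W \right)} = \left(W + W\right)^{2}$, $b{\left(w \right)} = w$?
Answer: $\frac{7}{9250} \approx 0.00075676$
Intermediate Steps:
$L = \frac{9}{2}$ ($L = - \frac{3 \left(-6\right)}{4} = \left(- \frac{1}{4}\right) \left(-18\right) = \frac{9}{2} \approx 4.5$)
$X{\left(W \right)} = -2 + 4 W^{2}$ ($X{\left(W \right)} = -2 + \left(W + W\right)^{2} = -2 + \left(2 W\right)^{2} = -2 + 4 W^{2}$)
$n = 925$ ($n = 1027 - 102 = 925$)
$S{\left(h \right)} = 80 h$ ($S{\left(h \right)} = \left(-2 + 4 \left(\frac{9}{2}\right)^{2}\right) h + h = \left(-2 + 4 \cdot \frac{81}{4}\right) h + h = \left(-2 + 81\right) h + h = 79 h + h = 80 h$)
$\frac{b{\left(E{\left(56,57 \right)} \right)}}{S{\left(n \right)}} = \frac{56}{80 \cdot 925} = \frac{56}{74000} = 56 \cdot \frac{1}{74000} = \frac{7}{9250}$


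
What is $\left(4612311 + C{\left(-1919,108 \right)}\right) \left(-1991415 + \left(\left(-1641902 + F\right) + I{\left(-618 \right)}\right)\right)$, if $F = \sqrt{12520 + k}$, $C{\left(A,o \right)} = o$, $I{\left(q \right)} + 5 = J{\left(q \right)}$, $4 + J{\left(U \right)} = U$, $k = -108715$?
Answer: $-16761272350536 + 50736609 i \sqrt{795} \approx -1.6761 \cdot 10^{13} + 1.4306 \cdot 10^{9} i$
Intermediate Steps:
$J{\left(U \right)} = -4 + U$
$I{\left(q \right)} = -9 + q$ ($I{\left(q \right)} = -5 + \left(-4 + q\right) = -9 + q$)
$F = 11 i \sqrt{795}$ ($F = \sqrt{12520 - 108715} = \sqrt{-96195} = 11 i \sqrt{795} \approx 310.15 i$)
$\left(4612311 + C{\left(-1919,108 \right)}\right) \left(-1991415 + \left(\left(-1641902 + F\right) + I{\left(-618 \right)}\right)\right) = \left(4612311 + 108\right) \left(-1991415 - \left(1642529 - 11 i \sqrt{795}\right)\right) = 4612419 \left(-1991415 - \left(1642529 - 11 i \sqrt{795}\right)\right) = 4612419 \left(-3633944 + 11 i \sqrt{795}\right) = -16761272350536 + 50736609 i \sqrt{795}$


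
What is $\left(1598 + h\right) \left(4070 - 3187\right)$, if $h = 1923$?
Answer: $3109043$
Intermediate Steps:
$\left(1598 + h\right) \left(4070 - 3187\right) = \left(1598 + 1923\right) \left(4070 - 3187\right) = 3521 \cdot 883 = 3109043$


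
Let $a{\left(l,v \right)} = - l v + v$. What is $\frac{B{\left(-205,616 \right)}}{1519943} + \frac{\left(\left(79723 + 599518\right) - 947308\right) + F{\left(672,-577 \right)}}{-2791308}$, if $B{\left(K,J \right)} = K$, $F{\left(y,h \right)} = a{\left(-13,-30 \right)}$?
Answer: $\frac{407512718101}{4242629055444} \approx 0.096052$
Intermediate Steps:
$a{\left(l,v \right)} = v - l v$ ($a{\left(l,v \right)} = - l v + v = v - l v$)
$F{\left(y,h \right)} = -420$ ($F{\left(y,h \right)} = - 30 \left(1 - -13\right) = - 30 \left(1 + 13\right) = \left(-30\right) 14 = -420$)
$\frac{B{\left(-205,616 \right)}}{1519943} + \frac{\left(\left(79723 + 599518\right) - 947308\right) + F{\left(672,-577 \right)}}{-2791308} = - \frac{205}{1519943} + \frac{\left(\left(79723 + 599518\right) - 947308\right) - 420}{-2791308} = \left(-205\right) \frac{1}{1519943} + \left(\left(679241 - 947308\right) - 420\right) \left(- \frac{1}{2791308}\right) = - \frac{205}{1519943} + \left(-268067 - 420\right) \left(- \frac{1}{2791308}\right) = - \frac{205}{1519943} - - \frac{268487}{2791308} = - \frac{205}{1519943} + \frac{268487}{2791308} = \frac{407512718101}{4242629055444}$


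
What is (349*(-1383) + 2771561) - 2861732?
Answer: -572838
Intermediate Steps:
(349*(-1383) + 2771561) - 2861732 = (-482667 + 2771561) - 2861732 = 2288894 - 2861732 = -572838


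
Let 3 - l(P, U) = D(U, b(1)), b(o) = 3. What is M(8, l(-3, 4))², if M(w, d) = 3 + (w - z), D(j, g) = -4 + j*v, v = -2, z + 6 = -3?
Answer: 400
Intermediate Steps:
z = -9 (z = -6 - 3 = -9)
D(j, g) = -4 - 2*j (D(j, g) = -4 + j*(-2) = -4 - 2*j)
l(P, U) = 7 + 2*U (l(P, U) = 3 - (-4 - 2*U) = 3 + (4 + 2*U) = 7 + 2*U)
M(w, d) = 12 + w (M(w, d) = 3 + (w - 1*(-9)) = 3 + (w + 9) = 3 + (9 + w) = 12 + w)
M(8, l(-3, 4))² = (12 + 8)² = 20² = 400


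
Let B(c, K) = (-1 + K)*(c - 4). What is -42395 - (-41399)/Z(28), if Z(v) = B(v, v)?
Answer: -27430561/648 ≈ -42331.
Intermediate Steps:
B(c, K) = (-1 + K)*(-4 + c)
Z(v) = 4 + v² - 5*v (Z(v) = 4 - v - 4*v + v*v = 4 - v - 4*v + v² = 4 + v² - 5*v)
-42395 - (-41399)/Z(28) = -42395 - (-41399)/(4 + 28² - 5*28) = -42395 - (-41399)/(4 + 784 - 140) = -42395 - (-41399)/648 = -42395 - 1*(-41399/648) = -42395 + 41399/648 = -27430561/648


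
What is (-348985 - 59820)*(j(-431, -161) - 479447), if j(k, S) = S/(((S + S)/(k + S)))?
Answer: 196121337115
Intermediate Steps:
j(k, S) = S/2 + k/2 (j(k, S) = S/(((2*S)/(S + k))) = S/((2*S/(S + k))) = S*((S + k)/(2*S)) = S/2 + k/2)
(-348985 - 59820)*(j(-431, -161) - 479447) = (-348985 - 59820)*(((1/2)*(-161) + (1/2)*(-431)) - 479447) = -408805*((-161/2 - 431/2) - 479447) = -408805*(-296 - 479447) = -408805*(-479743) = 196121337115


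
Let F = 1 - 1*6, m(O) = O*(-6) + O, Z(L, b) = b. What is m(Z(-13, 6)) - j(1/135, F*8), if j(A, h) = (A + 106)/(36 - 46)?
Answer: -26189/1350 ≈ -19.399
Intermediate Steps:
m(O) = -5*O (m(O) = -6*O + O = -5*O)
F = -5 (F = 1 - 6 = -5)
j(A, h) = -53/5 - A/10 (j(A, h) = (106 + A)/(-10) = (106 + A)*(-⅒) = -53/5 - A/10)
m(Z(-13, 6)) - j(1/135, F*8) = -5*6 - (-53/5 - ⅒/135) = -30 - (-53/5 - ⅒*1/135) = -30 - (-53/5 - 1/1350) = -30 - 1*(-14311/1350) = -30 + 14311/1350 = -26189/1350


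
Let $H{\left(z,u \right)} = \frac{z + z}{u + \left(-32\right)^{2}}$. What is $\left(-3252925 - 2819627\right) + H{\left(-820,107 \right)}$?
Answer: $- \frac{6868057952}{1131} \approx -6.0726 \cdot 10^{6}$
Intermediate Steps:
$H{\left(z,u \right)} = \frac{2 z}{1024 + u}$ ($H{\left(z,u \right)} = \frac{2 z}{u + 1024} = \frac{2 z}{1024 + u}$)
$\left(-3252925 - 2819627\right) + H{\left(-820,107 \right)} = \left(-3252925 - 2819627\right) + 2 \left(-820\right) \frac{1}{1024 + 107} = -6072552 + 2 \left(-820\right) \frac{1}{1131} = -6072552 - \frac{1640}{1131} = - \frac{6868057952}{1131}$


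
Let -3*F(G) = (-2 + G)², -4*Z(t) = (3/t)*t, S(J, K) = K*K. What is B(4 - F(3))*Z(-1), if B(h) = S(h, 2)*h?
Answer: -13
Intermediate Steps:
S(J, K) = K²
Z(t) = -¾ (Z(t) = -3/t*t/4 = -¼*3 = -¾)
F(G) = -(-2 + G)²/3
B(h) = 4*h (B(h) = 2²*h = 4*h)
B(4 - F(3))*Z(-1) = (4*(4 - (-1)*(-2 + 3)²/3))*(-¾) = (4*(4 - (-1)*1²/3))*(-¾) = (4*(4 - (-1)/3))*(-¾) = (4*(4 - 1*(-⅓)))*(-¾) = (4*(4 + ⅓))*(-¾) = (4*(13/3))*(-¾) = (52/3)*(-¾) = -13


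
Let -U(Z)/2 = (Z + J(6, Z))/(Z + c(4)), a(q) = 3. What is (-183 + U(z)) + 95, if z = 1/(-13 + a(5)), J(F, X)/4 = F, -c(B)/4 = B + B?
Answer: -27770/321 ≈ -86.511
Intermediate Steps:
c(B) = -8*B (c(B) = -4*(B + B) = -8*B)
J(F, X) = 4*F
z = -⅒ (z = 1/(-13 + 3) = 1/(-10) = -⅒ ≈ -0.10000)
U(Z) = -2*(24 + Z)/(-32 + Z) (U(Z) = -2*(Z + 4*6)/(Z - 8*4) = -2*(Z + 24)/(Z - 32) = -2*(24 + Z)/(-32 + Z))
(-183 + U(z)) + 95 = (-183 + 2*(-24 - 1*(-⅒))/(-32 - ⅒)) + 95 = (-183 + 2*(-24 + ⅒)/(-321/10)) + 95 = (-183 + 2*(-10/321)*(-239/10)) + 95 = (-183 + 478/321) + 95 = -58265/321 + 95 = -27770/321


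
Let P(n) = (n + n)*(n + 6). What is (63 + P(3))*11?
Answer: 1287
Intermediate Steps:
P(n) = 2*n*(6 + n) (P(n) = (2*n)*(6 + n) = 2*n*(6 + n))
(63 + P(3))*11 = (63 + 2*3*(6 + 3))*11 = (63 + 2*3*9)*11 = (63 + 54)*11 = 117*11 = 1287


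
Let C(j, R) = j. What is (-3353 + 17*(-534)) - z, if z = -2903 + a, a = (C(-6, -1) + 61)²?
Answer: -12553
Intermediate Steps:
a = 3025 (a = (-6 + 61)² = 55² = 3025)
z = 122 (z = -2903 + 3025 = 122)
(-3353 + 17*(-534)) - z = (-3353 + 17*(-534)) - 1*122 = (-3353 - 9078) - 122 = -12431 - 122 = -12553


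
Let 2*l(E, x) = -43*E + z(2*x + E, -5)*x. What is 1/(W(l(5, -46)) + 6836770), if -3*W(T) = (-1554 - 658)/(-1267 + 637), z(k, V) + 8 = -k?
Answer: 135/922963792 ≈ 1.4627e-7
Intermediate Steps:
z(k, V) = -8 - k
l(E, x) = -43*E/2 + x*(-8 - E - 2*x)/2 (l(E, x) = (-43*E + (-8 - (2*x + E))*x)/2 = (-43*E + (-8 - (E + 2*x))*x)/2 = (-43*E + (-8 + (-E - 2*x))*x)/2 = (-43*E + (-8 - E - 2*x)*x)/2 = (-43*E + x*(-8 - E - 2*x))/2 = -43*E/2 + x*(-8 - E - 2*x)/2)
W(T) = -158/135 (W(T) = -(-1554 - 658)/(3*(-1267 + 637)) = -(-2212)/(3*(-630)) = -(-2212)*(-1)/(3*630) = -1/3*158/45 = -158/135)
1/(W(l(5, -46)) + 6836770) = 1/(-158/135 + 6836770) = 1/(922963792/135) = 135/922963792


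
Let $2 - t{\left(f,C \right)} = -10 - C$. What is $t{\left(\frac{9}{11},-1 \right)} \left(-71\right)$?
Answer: $-781$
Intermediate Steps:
$t{\left(f,C \right)} = 12 + C$ ($t{\left(f,C \right)} = 2 - \left(-10 - C\right) = 2 + \left(10 + C\right) = 12 + C$)
$t{\left(\frac{9}{11},-1 \right)} \left(-71\right) = \left(12 - 1\right) \left(-71\right) = 11 \left(-71\right) = -781$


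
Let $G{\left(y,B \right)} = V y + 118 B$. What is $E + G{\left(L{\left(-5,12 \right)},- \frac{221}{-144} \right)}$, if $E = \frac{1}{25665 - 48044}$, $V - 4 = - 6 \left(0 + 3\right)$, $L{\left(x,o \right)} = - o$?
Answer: $\frac{562496093}{1611288} \approx 349.1$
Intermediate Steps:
$V = -14$ ($V = 4 - 6 \left(0 + 3\right) = 4 - 18 = -14$)
$E = - \frac{1}{22379}$ ($E = \frac{1}{-22379} = - \frac{1}{22379} \approx -4.4685 \cdot 10^{-5}$)
$G{\left(y,B \right)} = - 14 y + 118 B$
$E + G{\left(L{\left(-5,12 \right)},- \frac{221}{-144} \right)} = - \frac{1}{22379} - \left(\left(-118\right) \left(-221\right) \frac{1}{-144} + 14 \left(-1\right) 12\right) = - \frac{1}{22379} - \left(-168 - 118 \left(\left(-221\right) \left(- \frac{1}{144}\right)\right)\right) = - \frac{1}{22379} + \left(168 + 118 \cdot \frac{221}{144}\right) = - \frac{1}{22379} + \left(168 + \frac{13039}{72}\right) = - \frac{1}{22379} + \frac{25135}{72} = \frac{562496093}{1611288}$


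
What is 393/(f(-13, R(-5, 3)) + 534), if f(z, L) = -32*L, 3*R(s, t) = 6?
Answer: 393/470 ≈ 0.83617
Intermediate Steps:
R(s, t) = 2 (R(s, t) = (⅓)*6 = 2)
393/(f(-13, R(-5, 3)) + 534) = 393/(-32*2 + 534) = 393/(-64 + 534) = 393/470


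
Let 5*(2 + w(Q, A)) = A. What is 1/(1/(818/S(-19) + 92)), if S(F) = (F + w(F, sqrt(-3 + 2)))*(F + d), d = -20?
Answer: 6665123/71669 + 2045*I/215007 ≈ 92.999 + 0.0095113*I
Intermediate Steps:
w(Q, A) = -2 + A/5
S(F) = (-20 + F)*(-2 + F + I/5) (S(F) = (F + (-2 + sqrt(-3 + 2)/5))*(F - 20) = (F + (-2 + sqrt(-1)/5))*(-20 + F) = (F + (-2 + I/5))*(-20 + F) = (-2 + F + I/5)*(-20 + F) = (-20 + F)*(-2 + F + I/5))
1/(1/(818/S(-19) + 92)) = 1/(1/(818/(40 + (-19)**2 - 4*I + (1/5)*(-19)*(-110 + I)) + 92)) = 1/(1/(818/(40 + 361 - 4*I + (418 - 19*I/5)) + 92)) = 1/(1/(818/(819 - 39*I/5) + 92)) = 1/(1/(818*(25*(819 + 39*I/5)/16770546) + 92)) = 1/(1/(10225*(819 + 39*I/5)/8385273 + 92)) = 1/(1/(92 + 10225*(819 + 39*I/5)/8385273)) = 92 + 10225*(819 + 39*I/5)/8385273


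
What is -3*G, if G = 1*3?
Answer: -9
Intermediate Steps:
G = 3
-3*G = -3*3 = -9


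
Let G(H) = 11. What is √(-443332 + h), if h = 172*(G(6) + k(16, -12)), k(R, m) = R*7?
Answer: 4*I*√26386 ≈ 649.75*I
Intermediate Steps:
k(R, m) = 7*R
h = 21156 (h = 172*(11 + 7*16) = 172*(11 + 112) = 172*123 = 21156)
√(-443332 + h) = √(-443332 + 21156) = √(-422176) = 4*I*√26386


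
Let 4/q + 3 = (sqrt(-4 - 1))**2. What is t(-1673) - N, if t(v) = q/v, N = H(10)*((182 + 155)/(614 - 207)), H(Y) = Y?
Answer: -11275613/1361822 ≈ -8.2798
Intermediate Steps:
N = 3370/407 (N = 10*((182 + 155)/(614 - 207)) = 10*(337/407) = 3370/407 ≈ 8.2801)
q = -1/2 (q = 4/(-3 + (sqrt(-4 - 1))**2) = 4/(-3 + (sqrt(-5))**2) = 4/(-3 + (I*sqrt(5))**2) = 4/(-3 - 5) = 4/(-8) = 4*(-1/8) = -1/2 ≈ -0.50000)
t(v) = -1/(2*v)
t(-1673) - N = -1/2/(-1673) - 1*3370/407 = -1/2*(-1/1673) - 3370/407 = 1/3346 - 3370/407 = -11275613/1361822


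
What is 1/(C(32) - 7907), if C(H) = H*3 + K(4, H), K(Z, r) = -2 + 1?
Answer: -1/7812 ≈ -0.00012801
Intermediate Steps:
K(Z, r) = -1
C(H) = -1 + 3*H (C(H) = H*3 - 1 = 3*H - 1 = -1 + 3*H)
1/(C(32) - 7907) = 1/((-1 + 3*32) - 7907) = 1/((-1 + 96) - 7907) = 1/(95 - 7907) = 1/(-7812) = -1/7812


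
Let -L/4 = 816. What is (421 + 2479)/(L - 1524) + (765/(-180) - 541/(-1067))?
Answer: -22216375/5108796 ≈ -4.3486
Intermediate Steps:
L = -3264 (L = -4*816 = -3264)
(421 + 2479)/(L - 1524) + (765/(-180) - 541/(-1067)) = (421 + 2479)/(-3264 - 1524) + (765/(-180) - 541/(-1067)) = 2900/(-4788) + (765*(-1/180) - 541*(-1/1067)) = 2900*(-1/4788) + (-17/4 + 541/1067) = -725/1197 - 15975/4268 = -22216375/5108796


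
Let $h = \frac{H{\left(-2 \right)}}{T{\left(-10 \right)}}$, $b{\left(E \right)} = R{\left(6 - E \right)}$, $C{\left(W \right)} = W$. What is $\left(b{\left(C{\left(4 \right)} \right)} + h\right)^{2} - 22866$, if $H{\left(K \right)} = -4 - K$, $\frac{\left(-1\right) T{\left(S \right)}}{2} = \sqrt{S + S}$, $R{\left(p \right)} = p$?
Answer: $-22866 + \frac{\left(20 - i \sqrt{5}\right)^{2}}{100} \approx -22862.0 - 0.89443 i$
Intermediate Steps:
$T{\left(S \right)} = - 2 \sqrt{2} \sqrt{S}$ ($T{\left(S \right)} = - 2 \sqrt{S + S} = - 2 \sqrt{2 S} = - 2 \sqrt{2} \sqrt{S}$)
$b{\left(E \right)} = 6 - E$
$h = - \frac{i \sqrt{5}}{10}$ ($h = \frac{-4 - -2}{\left(-2\right) \sqrt{2} \sqrt{-10}} = \frac{-4 + 2}{\left(-2\right) \sqrt{2} i \sqrt{10}} = - \frac{2}{\left(-4\right) i \sqrt{5}} = - 2 \frac{i \sqrt{5}}{20} = - \frac{i \sqrt{5}}{10} \approx - 0.22361 i$)
$\left(b{\left(C{\left(4 \right)} \right)} + h\right)^{2} - 22866 = \left(\left(6 - 4\right) - \frac{i \sqrt{5}}{10}\right)^{2} - 22866 = \left(2 - \frac{i \sqrt{5}}{10}\right)^{2} - 22866 = -22866 + \left(2 - \frac{i \sqrt{5}}{10}\right)^{2}$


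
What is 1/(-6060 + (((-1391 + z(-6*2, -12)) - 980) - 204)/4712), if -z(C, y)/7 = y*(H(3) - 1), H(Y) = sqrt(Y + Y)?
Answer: -134562369848/815523895307305 - 395808*sqrt(6)/815523895307305 ≈ -0.00016500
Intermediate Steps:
H(Y) = sqrt(2)*sqrt(Y) (H(Y) = sqrt(2*Y) = sqrt(2)*sqrt(Y))
z(C, y) = -7*y*(-1 + sqrt(6)) (z(C, y) = -7*y*(sqrt(2)*sqrt(3) - 1) = -7*y*(sqrt(6) - 1) = -7*y*(-1 + sqrt(6)))
1/(-6060 + (((-1391 + z(-6*2, -12)) - 980) - 204)/4712) = 1/(-6060 + (((-1391 + 7*(-12)*(1 - sqrt(6))) - 980) - 204)/4712) = 1/(-6060 + (((-1391 + (-84 + 84*sqrt(6))) - 980) - 204)*(1/4712)) = 1/(-6060 + (((-1475 + 84*sqrt(6)) - 980) - 204)*(1/4712)) = 1/(-6060 + ((-2455 + 84*sqrt(6)) - 204)*(1/4712)) = 1/(-6060 + (-2659 + 84*sqrt(6))*(1/4712)) = 1/(-6060 + (-2659/4712 + 21*sqrt(6)/1178)) = 1/(-28557379/4712 + 21*sqrt(6)/1178)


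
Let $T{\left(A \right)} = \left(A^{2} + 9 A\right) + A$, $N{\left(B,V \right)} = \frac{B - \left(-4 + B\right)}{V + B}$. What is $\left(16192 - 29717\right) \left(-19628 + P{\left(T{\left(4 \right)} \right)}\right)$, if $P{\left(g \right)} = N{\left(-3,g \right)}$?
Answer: $\frac{14069787000}{53} \approx 2.6547 \cdot 10^{8}$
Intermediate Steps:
$N{\left(B,V \right)} = \frac{4}{B + V}$
$T{\left(A \right)} = A^{2} + 10 A$
$P{\left(g \right)} = \frac{4}{-3 + g}$
$\left(16192 - 29717\right) \left(-19628 + P{\left(T{\left(4 \right)} \right)}\right) = \left(16192 - 29717\right) \left(-19628 + \frac{4}{-3 + 4 \left(10 + 4\right)}\right) = - 13525 \left(-19628 + \frac{4}{-3 + 4 \cdot 14}\right) = - 13525 \left(-19628 + \frac{4}{-3 + 56}\right) = - 13525 \left(-19628 + \frac{4}{53}\right) = \left(-13525\right) \left(- \frac{1040280}{53}\right) = \frac{14069787000}{53}$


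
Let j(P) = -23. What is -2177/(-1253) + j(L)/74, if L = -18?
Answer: 18897/13246 ≈ 1.4266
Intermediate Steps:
-2177/(-1253) + j(L)/74 = -2177/(-1253) - 23/74 = -2177*(-1/1253) - 23*1/74 = 311/179 - 23/74 = 18897/13246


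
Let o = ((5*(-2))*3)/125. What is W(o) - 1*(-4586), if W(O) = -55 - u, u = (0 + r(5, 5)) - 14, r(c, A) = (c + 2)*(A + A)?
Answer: 4475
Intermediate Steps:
r(c, A) = 2*A*(2 + c) (r(c, A) = (2 + c)*(2*A) = 2*A*(2 + c))
u = 56 (u = (0 + 2*5*(2 + 5)) - 14 = (0 + 2*5*7) - 14 = (0 + 70) - 14 = 70 - 14 = 56)
o = -6/25 (o = -10*3*(1/125) = -30*1/125 = -6/25 ≈ -0.24000)
W(O) = -111 (W(O) = -55 - 1*56 = -55 - 56 = -111)
W(o) - 1*(-4586) = -111 - 1*(-4586) = -111 + 4586 = 4475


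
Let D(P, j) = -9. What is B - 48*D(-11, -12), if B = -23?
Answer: 409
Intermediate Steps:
B - 48*D(-11, -12) = -23 - 48*(-9) = -23 + 432 = 409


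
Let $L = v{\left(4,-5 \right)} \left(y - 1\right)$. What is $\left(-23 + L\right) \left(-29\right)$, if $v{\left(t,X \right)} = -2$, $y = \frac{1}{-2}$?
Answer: $580$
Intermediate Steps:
$y = - \frac{1}{2} \approx -0.5$
$L = 3$ ($L = - 2 \left(- \frac{1}{2} - 1\right) = \left(-2\right) \left(- \frac{3}{2}\right) = 3$)
$\left(-23 + L\right) \left(-29\right) = \left(-23 + 3\right) \left(-29\right) = \left(-20\right) \left(-29\right) = 580$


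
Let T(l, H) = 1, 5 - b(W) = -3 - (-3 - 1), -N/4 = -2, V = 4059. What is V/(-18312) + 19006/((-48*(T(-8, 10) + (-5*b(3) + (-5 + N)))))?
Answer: 7185845/292992 ≈ 24.526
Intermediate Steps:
N = 8 (N = -4*(-2) = 8)
b(W) = 4 (b(W) = 5 - (-3 - (-3 - 1)) = 5 - (-3 - 1*(-4)) = 5 - (-3 + 4) = 5 - 1*1 = 5 - 1 = 4)
V/(-18312) + 19006/((-48*(T(-8, 10) + (-5*b(3) + (-5 + N))))) = 4059/(-18312) + 19006/((-48*(1 + (-5*4 + (-5 + 8))))) = 4059*(-1/18312) + 19006/((-48*(1 + (-20 + 3)))) = -1353/6104 + 19006/((-48*(1 - 17))) = -1353/6104 + 19006/((-48*(-16))) = -1353/6104 + 19006/768 = -1353/6104 + 19006*(1/768) = -1353/6104 + 9503/384 = 7185845/292992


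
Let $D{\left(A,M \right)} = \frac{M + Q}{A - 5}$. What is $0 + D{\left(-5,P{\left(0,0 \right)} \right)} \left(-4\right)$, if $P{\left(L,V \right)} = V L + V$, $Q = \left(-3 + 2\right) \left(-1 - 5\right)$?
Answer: $\frac{12}{5} \approx 2.4$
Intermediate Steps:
$Q = 6$ ($Q = \left(-1\right) \left(-6\right) = 6$)
$P{\left(L,V \right)} = V + L V$ ($P{\left(L,V \right)} = L V + V = V + L V$)
$D{\left(A,M \right)} = \frac{6 + M}{-5 + A}$ ($D{\left(A,M \right)} = \frac{M + 6}{A - 5} = \frac{6 + M}{-5 + A}$)
$0 + D{\left(-5,P{\left(0,0 \right)} \right)} \left(-4\right) = 0 + \frac{6 + 0 \left(1 + 0\right)}{-5 - 5} \left(-4\right) = 0 + \frac{6 + 0 \cdot 1}{-10} \left(-4\right) = 0 + - \frac{6 + 0}{10} \left(-4\right) = 0 + \left(- \frac{1}{10}\right) 6 \left(-4\right) = 0 - - \frac{12}{5} = 0 + \frac{12}{5} = \frac{12}{5}$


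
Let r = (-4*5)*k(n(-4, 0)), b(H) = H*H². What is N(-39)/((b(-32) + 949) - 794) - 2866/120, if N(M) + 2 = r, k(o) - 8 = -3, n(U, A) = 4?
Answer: -15576103/652260 ≈ -23.880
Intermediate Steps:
k(o) = 5 (k(o) = 8 - 3 = 5)
b(H) = H³
r = -100 (r = -4*5*5 = -20*5 = -100)
N(M) = -102 (N(M) = -2 - 100 = -102)
N(-39)/((b(-32) + 949) - 794) - 2866/120 = -102/(((-32)³ + 949) - 794) - 2866/120 = -102/((-32768 + 949) - 794) - 2866*1/120 = -102/(-31819 - 794) - 1433/60 = -102/(-32613) - 1433/60 = -102*(-1/32613) - 1433/60 = 34/10871 - 1433/60 = -15576103/652260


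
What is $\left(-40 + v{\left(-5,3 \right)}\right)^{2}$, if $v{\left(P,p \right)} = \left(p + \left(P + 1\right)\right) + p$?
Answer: $1444$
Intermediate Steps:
$v{\left(P,p \right)} = 1 + P + 2 p$ ($v{\left(P,p \right)} = \left(p + \left(1 + P\right)\right) + p = \left(1 + P + p\right) + p = 1 + P + 2 p$)
$\left(-40 + v{\left(-5,3 \right)}\right)^{2} = \left(-40 + \left(1 - 5 + 2 \cdot 3\right)\right)^{2} = \left(-40 + \left(1 - 5 + 6\right)\right)^{2} = \left(-40 + 2\right)^{2} = \left(-38\right)^{2} = 1444$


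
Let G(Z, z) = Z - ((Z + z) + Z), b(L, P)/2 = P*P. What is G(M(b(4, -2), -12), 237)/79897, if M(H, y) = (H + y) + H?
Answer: -241/79897 ≈ -0.0030164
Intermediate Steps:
b(L, P) = 2*P**2 (b(L, P) = 2*(P*P) = 2*P**2)
M(H, y) = y + 2*H
G(Z, z) = -Z - z (G(Z, z) = Z - (z + 2*Z) = Z + (-z - 2*Z) = -Z - z)
G(M(b(4, -2), -12), 237)/79897 = (-(-12 + 2*(2*(-2)**2)) - 1*237)/79897 = (-(-12 + 2*(2*4)) - 237)*(1/79897) = (-(-12 + 2*8) - 237)*(1/79897) = (-(-12 + 16) - 237)*(1/79897) = (-1*4 - 237)*(1/79897) = (-4 - 237)*(1/79897) = -241*1/79897 = -241/79897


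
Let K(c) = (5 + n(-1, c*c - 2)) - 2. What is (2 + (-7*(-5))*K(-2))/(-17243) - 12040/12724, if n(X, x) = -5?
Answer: -51685122/54849983 ≈ -0.94230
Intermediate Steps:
K(c) = -2 (K(c) = (5 - 5) - 2 = 0 - 2 = -2)
(2 + (-7*(-5))*K(-2))/(-17243) - 12040/12724 = (2 - 7*(-5)*(-2))/(-17243) - 12040/12724 = (2 + 35*(-2))*(-1/17243) - 12040*1/12724 = (2 - 70)*(-1/17243) - 3010/3181 = -68*(-1/17243) - 3010/3181 = 68/17243 - 3010/3181 = -51685122/54849983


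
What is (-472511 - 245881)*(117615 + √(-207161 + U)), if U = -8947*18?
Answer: -84493675080 - 718392*I*√368207 ≈ -8.4494e+10 - 4.3592e+8*I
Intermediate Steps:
U = -161046
(-472511 - 245881)*(117615 + √(-207161 + U)) = (-472511 - 245881)*(117615 + √(-207161 - 161046)) = -718392*(117615 + √(-368207)) = -718392*(117615 + I*√368207) = -84493675080 - 718392*I*√368207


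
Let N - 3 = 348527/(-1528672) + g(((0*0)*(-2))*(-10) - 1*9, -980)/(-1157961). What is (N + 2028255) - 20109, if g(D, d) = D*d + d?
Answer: 7579338148660949/3774291168 ≈ 2.0081e+6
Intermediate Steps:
g(D, d) = d + D*d
N = 10436806421/3774291168 (N = 3 + (348527/(-1528672) - 980*(1 + (((0*0)*(-2))*(-10) - 1*9))/(-1157961)) = 3 + (348527*(-1/1528672) - 980*(1 + ((0*(-2))*(-10) - 9))*(-1/1157961)) = 3 + (-348527/1528672 - 980*(1 + (0*(-10) - 9))*(-1/1157961)) = 3 + (-348527/1528672 - 980*(1 + (0 - 9))*(-1/1157961)) = 3 + (-348527/1528672 - 980*(1 - 9)*(-1/1157961)) = 3 + (-348527/1528672 - 980*(-8)*(-1/1157961)) = 3 + (-348527/1528672 + 7840*(-1/1157961)) = 3 + (-348527/1528672 - 1120/165423) = 3 - 886067083/3774291168 = 10436806421/3774291168 ≈ 2.7652)
(N + 2028255) - 20109 = (10436806421/3774291168 + 2028255) - 20109 = 7655235369758261/3774291168 - 20109 = 7579338148660949/3774291168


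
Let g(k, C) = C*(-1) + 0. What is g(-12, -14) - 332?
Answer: -318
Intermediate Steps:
g(k, C) = -C (g(k, C) = -C + 0 = -C)
g(-12, -14) - 332 = -1*(-14) - 332 = 14 - 332 = -318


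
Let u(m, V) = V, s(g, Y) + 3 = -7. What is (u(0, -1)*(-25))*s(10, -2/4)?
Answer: -250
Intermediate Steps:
s(g, Y) = -10 (s(g, Y) = -3 - 7 = -10)
(u(0, -1)*(-25))*s(10, -2/4) = -1*(-25)*(-10) = 25*(-10) = -250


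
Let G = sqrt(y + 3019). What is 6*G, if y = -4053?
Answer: 6*I*sqrt(1034) ≈ 192.94*I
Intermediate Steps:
G = I*sqrt(1034) (G = sqrt(-4053 + 3019) = sqrt(-1034) = I*sqrt(1034) ≈ 32.156*I)
6*G = 6*(I*sqrt(1034)) = 6*I*sqrt(1034)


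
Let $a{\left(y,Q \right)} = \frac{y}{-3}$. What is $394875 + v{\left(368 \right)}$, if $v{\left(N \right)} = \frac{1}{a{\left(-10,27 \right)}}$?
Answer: $\frac{3948753}{10} \approx 3.9488 \cdot 10^{5}$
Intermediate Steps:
$a{\left(y,Q \right)} = - \frac{y}{3}$ ($a{\left(y,Q \right)} = y \left(- \frac{1}{3}\right) = - \frac{y}{3}$)
$v{\left(N \right)} = \frac{3}{10}$ ($v{\left(N \right)} = \frac{1}{\left(- \frac{1}{3}\right) \left(-10\right)} = \frac{1}{\frac{10}{3}} = \frac{3}{10}$)
$394875 + v{\left(368 \right)} = 394875 + \frac{3}{10} = \frac{3948753}{10}$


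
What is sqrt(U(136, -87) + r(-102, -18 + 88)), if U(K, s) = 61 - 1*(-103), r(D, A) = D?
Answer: sqrt(62) ≈ 7.8740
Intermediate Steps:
U(K, s) = 164 (U(K, s) = 61 + 103 = 164)
sqrt(U(136, -87) + r(-102, -18 + 88)) = sqrt(164 - 102) = sqrt(62)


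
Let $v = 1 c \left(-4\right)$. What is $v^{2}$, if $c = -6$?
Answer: $576$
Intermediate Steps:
$v = 24$ ($v = 1 \left(-6\right) \left(-4\right) = \left(-6\right) \left(-4\right) = 24$)
$v^{2} = 24^{2} = 576$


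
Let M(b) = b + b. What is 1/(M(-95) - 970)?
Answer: -1/1160 ≈ -0.00086207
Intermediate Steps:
M(b) = 2*b
1/(M(-95) - 970) = 1/(2*(-95) - 970) = 1/(-190 - 970) = 1/(-1160) = -1/1160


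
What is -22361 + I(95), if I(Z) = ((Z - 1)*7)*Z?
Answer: 40149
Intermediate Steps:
I(Z) = Z*(-7 + 7*Z) (I(Z) = ((-1 + Z)*7)*Z = (-7 + 7*Z)*Z = Z*(-7 + 7*Z))
-22361 + I(95) = -22361 + 7*95*(-1 + 95) = -22361 + 7*95*94 = -22361 + 62510 = 40149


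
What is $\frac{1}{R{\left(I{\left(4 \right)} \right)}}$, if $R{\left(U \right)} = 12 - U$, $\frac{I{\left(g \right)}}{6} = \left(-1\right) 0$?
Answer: $\frac{1}{12} \approx 0.083333$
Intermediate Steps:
$I{\left(g \right)} = 0$ ($I{\left(g \right)} = 6 \left(\left(-1\right) 0\right) = 6 \cdot 0 = 0$)
$\frac{1}{R{\left(I{\left(4 \right)} \right)}} = \frac{1}{12 - 0} = \frac{1}{12 + 0} = \frac{1}{12}$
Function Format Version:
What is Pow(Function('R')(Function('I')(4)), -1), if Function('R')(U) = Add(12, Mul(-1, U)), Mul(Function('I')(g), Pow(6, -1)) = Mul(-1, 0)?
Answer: Rational(1, 12) ≈ 0.083333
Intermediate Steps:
Function('I')(g) = 0 (Function('I')(g) = Mul(6, Mul(-1, 0)) = Mul(6, 0) = 0)
Pow(Function('R')(Function('I')(4)), -1) = Pow(Add(12, Mul(-1, 0)), -1) = Pow(Add(12, 0), -1) = Pow(12, -1) = Rational(1, 12)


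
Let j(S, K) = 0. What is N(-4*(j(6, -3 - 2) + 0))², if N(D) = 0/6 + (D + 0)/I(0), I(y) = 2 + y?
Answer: 0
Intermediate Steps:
N(D) = D/2 (N(D) = 0/6 + (D + 0)/(2 + 0) = 0*(⅙) + D/2 = 0 + D*(½) = 0 + D/2 = D/2)
N(-4*(j(6, -3 - 2) + 0))² = ((-4*(0 + 0))/2)² = ((-4*0)/2)² = ((½)*0)² = 0² = 0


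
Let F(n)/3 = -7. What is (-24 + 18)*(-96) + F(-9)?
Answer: 555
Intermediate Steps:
F(n) = -21 (F(n) = 3*(-7) = -21)
(-24 + 18)*(-96) + F(-9) = (-24 + 18)*(-96) - 21 = -6*(-96) - 21 = 576 - 21 = 555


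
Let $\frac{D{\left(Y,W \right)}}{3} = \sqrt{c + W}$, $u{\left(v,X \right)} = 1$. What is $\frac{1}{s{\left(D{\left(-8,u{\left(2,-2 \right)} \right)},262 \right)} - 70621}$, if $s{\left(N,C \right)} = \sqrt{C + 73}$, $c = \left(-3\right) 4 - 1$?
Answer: $- \frac{70621}{4987325306} - \frac{\sqrt{335}}{4987325306} \approx -1.4164 \cdot 10^{-5}$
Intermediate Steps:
$c = -13$ ($c = -12 - 1 = -13$)
$D{\left(Y,W \right)} = 3 \sqrt{-13 + W}$
$s{\left(N,C \right)} = \sqrt{73 + C}$
$\frac{1}{s{\left(D{\left(-8,u{\left(2,-2 \right)} \right)},262 \right)} - 70621} = \frac{1}{\sqrt{73 + 262} - 70621} = \frac{1}{\sqrt{335} - 70621} = \frac{1}{-70621 + \sqrt{335}}$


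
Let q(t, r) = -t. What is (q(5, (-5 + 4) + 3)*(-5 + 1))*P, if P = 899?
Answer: 17980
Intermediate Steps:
(q(5, (-5 + 4) + 3)*(-5 + 1))*P = ((-1*5)*(-5 + 1))*899 = -5*(-4)*899 = 20*899 = 17980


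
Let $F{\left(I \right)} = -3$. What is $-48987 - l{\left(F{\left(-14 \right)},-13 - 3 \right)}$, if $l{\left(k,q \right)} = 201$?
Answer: $-49188$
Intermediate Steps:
$-48987 - l{\left(F{\left(-14 \right)},-13 - 3 \right)} = -48987 - 201 = -49188$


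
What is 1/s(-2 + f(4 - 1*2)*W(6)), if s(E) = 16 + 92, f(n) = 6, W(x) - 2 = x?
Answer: 1/108 ≈ 0.0092593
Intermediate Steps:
W(x) = 2 + x
s(E) = 108
1/s(-2 + f(4 - 1*2)*W(6)) = 1/108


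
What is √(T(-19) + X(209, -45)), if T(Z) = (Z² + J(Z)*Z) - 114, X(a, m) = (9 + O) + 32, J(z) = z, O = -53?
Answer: 2*√149 ≈ 24.413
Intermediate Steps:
X(a, m) = -12 (X(a, m) = (9 - 53) + 32 = -44 + 32 = -12)
T(Z) = -114 + 2*Z² (T(Z) = (Z² + Z*Z) - 114 = (Z² + Z²) - 114 = 2*Z² - 114 = -114 + 2*Z²)
√(T(-19) + X(209, -45)) = √((-114 + 2*(-19)²) - 12) = √((-114 + 2*361) - 12) = √((-114 + 722) - 12) = √(608 - 12) = √596 = 2*√149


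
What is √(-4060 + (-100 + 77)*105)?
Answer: 5*I*√259 ≈ 80.467*I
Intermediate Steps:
√(-4060 + (-100 + 77)*105) = √(-4060 - 23*105) = √(-4060 - 2415) = √(-6475) = 5*I*√259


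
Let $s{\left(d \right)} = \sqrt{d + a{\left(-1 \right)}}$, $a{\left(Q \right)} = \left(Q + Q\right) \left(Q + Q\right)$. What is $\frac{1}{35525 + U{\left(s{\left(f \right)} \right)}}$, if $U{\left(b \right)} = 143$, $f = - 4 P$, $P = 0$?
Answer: $\frac{1}{35668} \approx 2.8036 \cdot 10^{-5}$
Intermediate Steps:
$f = 0$ ($f = \left(-4\right) 0 = 0$)
$a{\left(Q \right)} = 4 Q^{2}$ ($a{\left(Q \right)} = 2 Q 2 Q = 4 Q^{2}$)
$s{\left(d \right)} = \sqrt{4 + d}$ ($s{\left(d \right)} = \sqrt{d + 4 \left(-1\right)^{2}} = \sqrt{d + 4 \cdot 1} = \sqrt{d + 4} = \sqrt{4 + d}$)
$\frac{1}{35525 + U{\left(s{\left(f \right)} \right)}} = \frac{1}{35525 + 143} = \frac{1}{35668}$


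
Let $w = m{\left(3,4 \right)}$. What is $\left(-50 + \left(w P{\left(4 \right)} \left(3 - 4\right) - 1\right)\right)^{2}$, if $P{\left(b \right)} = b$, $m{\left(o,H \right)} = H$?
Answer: $4489$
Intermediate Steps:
$w = 4$
$\left(-50 + \left(w P{\left(4 \right)} \left(3 - 4\right) - 1\right)\right)^{2} = \left(-50 + \left(4 \cdot 4 \left(3 - 4\right) - 1\right)\right)^{2} = \left(-50 + \left(4 \cdot 4 \left(-1\right) - 1\right)\right)^{2} = \left(-50 + \left(4 \left(-4\right) - 1\right)\right)^{2} = \left(-50 - 17\right)^{2} = \left(-67\right)^{2} = 4489$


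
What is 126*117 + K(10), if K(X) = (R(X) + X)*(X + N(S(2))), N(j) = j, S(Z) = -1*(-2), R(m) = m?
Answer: 14982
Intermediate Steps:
S(Z) = 2
K(X) = 2*X*(2 + X) (K(X) = (X + X)*(X + 2) = (2*X)*(2 + X) = 2*X*(2 + X))
126*117 + K(10) = 126*117 + 2*10*(2 + 10) = 14742 + 2*10*12 = 14742 + 240 = 14982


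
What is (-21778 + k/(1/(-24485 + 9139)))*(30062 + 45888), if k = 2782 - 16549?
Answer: 16044179573800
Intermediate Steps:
k = -13767
(-21778 + k/(1/(-24485 + 9139)))*(30062 + 45888) = (-21778 - 13767/(1/(-24485 + 9139)))*(30062 + 45888) = (-21778 - 13767/(1/(-15346)))*75950 = (-21778 - 13767/(-1/15346))*75950 = (-21778 - 13767*(-15346))*75950 = (-21778 + 211268382)*75950 = 211246604*75950 = 16044179573800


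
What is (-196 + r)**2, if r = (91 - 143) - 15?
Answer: 69169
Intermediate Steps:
r = -67 (r = -52 - 15 = -67)
(-196 + r)**2 = (-196 - 67)**2 = (-263)**2 = 69169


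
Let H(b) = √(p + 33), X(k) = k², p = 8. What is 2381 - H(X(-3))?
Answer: 2381 - √41 ≈ 2374.6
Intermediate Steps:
H(b) = √41 (H(b) = √(8 + 33) = √41)
2381 - H(X(-3)) = 2381 - √41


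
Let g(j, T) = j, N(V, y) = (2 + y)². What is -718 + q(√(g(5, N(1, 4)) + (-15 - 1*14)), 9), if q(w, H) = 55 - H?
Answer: -672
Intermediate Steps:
-718 + q(√(g(5, N(1, 4)) + (-15 - 1*14)), 9) = -718 + (55 - 1*9) = -718 + (55 - 9) = -718 + 46 = -672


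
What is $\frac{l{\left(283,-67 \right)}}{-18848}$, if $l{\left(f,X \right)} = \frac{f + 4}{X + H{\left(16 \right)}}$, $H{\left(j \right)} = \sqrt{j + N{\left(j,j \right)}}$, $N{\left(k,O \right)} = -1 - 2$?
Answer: $\frac{19229}{84363648} + \frac{287 \sqrt{13}}{84363648} \approx 0.0002402$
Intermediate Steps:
$N{\left(k,O \right)} = -3$ ($N{\left(k,O \right)} = -1 - 2 = -3$)
$H{\left(j \right)} = \sqrt{-3 + j}$ ($H{\left(j \right)} = \sqrt{j - 3} = \sqrt{-3 + j}$)
$l{\left(f,X \right)} = \frac{4 + f}{X + \sqrt{13}}$ ($l{\left(f,X \right)} = \frac{f + 4}{X + \sqrt{-3 + 16}} = \frac{4 + f}{X + \sqrt{13}}$)
$\frac{l{\left(283,-67 \right)}}{-18848} = \frac{\frac{1}{-67 + \sqrt{13}} \left(4 + 283\right)}{-18848} = \frac{1}{-67 + \sqrt{13}} \cdot 287 \left(- \frac{1}{18848}\right) = \frac{287}{-67 + \sqrt{13}} \left(- \frac{1}{18848}\right) = - \frac{287}{18848 \left(-67 + \sqrt{13}\right)}$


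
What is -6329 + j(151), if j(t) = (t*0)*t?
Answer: -6329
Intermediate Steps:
j(t) = 0 (j(t) = 0*t = 0)
-6329 + j(151) = -6329 + 0 = -6329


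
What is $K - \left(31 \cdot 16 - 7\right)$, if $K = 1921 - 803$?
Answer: $629$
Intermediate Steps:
$K = 1118$ ($K = 1921 - 803 = 1118$)
$K - \left(31 \cdot 16 - 7\right) = 1118 - \left(31 \cdot 16 - 7\right) = 1118 - \left(496 - 7\right) = 1118 - 489 = 629$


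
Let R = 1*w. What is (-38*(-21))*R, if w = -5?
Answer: -3990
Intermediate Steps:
R = -5 (R = 1*(-5) = -5)
(-38*(-21))*R = -38*(-21)*(-5) = 798*(-5) = -3990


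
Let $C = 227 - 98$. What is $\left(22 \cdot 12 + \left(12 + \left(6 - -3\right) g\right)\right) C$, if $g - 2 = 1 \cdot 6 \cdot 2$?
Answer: $51858$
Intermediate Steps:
$C = 129$
$g = 14$ ($g = 2 + 1 \cdot 6 \cdot 2 = 2 + 6 \cdot 2 = 2 + 12 = 14$)
$\left(22 \cdot 12 + \left(12 + \left(6 - -3\right) g\right)\right) C = \left(22 \cdot 12 + \left(12 + \left(6 - -3\right) 14\right)\right) 129 = \left(264 + \left(12 + \left(6 + 3\right) 14\right)\right) 129 = \left(264 + \left(12 + 9 \cdot 14\right)\right) 129 = \left(264 + \left(12 + 126\right)\right) 129 = \left(264 + 138\right) 129 = 402 \cdot 129 = 51858$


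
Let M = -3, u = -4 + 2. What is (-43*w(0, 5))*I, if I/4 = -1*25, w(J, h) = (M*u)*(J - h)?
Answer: -129000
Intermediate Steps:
u = -2
w(J, h) = -6*h + 6*J (w(J, h) = (-3*(-2))*(J - h) = 6*(J - h) = -6*h + 6*J)
I = -100 (I = 4*(-1*25) = 4*(-25) = -100)
(-43*w(0, 5))*I = -43*(-6*5 + 6*0)*(-100) = -43*(-30 + 0)*(-100) = -43*(-30)*(-100) = 1290*(-100) = -129000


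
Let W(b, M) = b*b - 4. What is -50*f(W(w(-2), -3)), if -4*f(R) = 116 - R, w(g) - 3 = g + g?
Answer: 2975/2 ≈ 1487.5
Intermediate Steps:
w(g) = 3 + 2*g (w(g) = 3 + (g + g) = 3 + 2*g)
W(b, M) = -4 + b**2 (W(b, M) = b**2 - 4 = -4 + b**2)
f(R) = -29 + R/4 (f(R) = -(116 - R)/4 = -29 + R/4)
-50*f(W(w(-2), -3)) = -50*(-29 + (-4 + (3 + 2*(-2))**2)/4) = -50*(-29 + (-4 + (3 - 4)**2)/4) = -50*(-29 + (-4 + (-1)**2)/4) = -50*(-29 + (-4 + 1)/4) = -50*(-29 + (1/4)*(-3)) = -50*(-29 - 3/4) = -50*(-119/4) = 2975/2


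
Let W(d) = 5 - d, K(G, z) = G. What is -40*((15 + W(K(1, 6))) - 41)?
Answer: 880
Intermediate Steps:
-40*((15 + W(K(1, 6))) - 41) = -40*((15 + (5 - 1*1)) - 41) = -40*((15 + (5 - 1)) - 41) = -40*((15 + 4) - 41) = -40*(19 - 41) = -40*(-22) = 880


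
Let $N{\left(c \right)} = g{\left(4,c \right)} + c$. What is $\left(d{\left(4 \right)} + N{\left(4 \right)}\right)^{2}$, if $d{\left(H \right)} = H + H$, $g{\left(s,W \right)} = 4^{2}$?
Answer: $784$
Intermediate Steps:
$g{\left(s,W \right)} = 16$
$N{\left(c \right)} = 16 + c$
$d{\left(H \right)} = 2 H$
$\left(d{\left(4 \right)} + N{\left(4 \right)}\right)^{2} = \left(2 \cdot 4 + \left(16 + 4\right)\right)^{2} = \left(8 + 20\right)^{2} = 28^{2} = 784$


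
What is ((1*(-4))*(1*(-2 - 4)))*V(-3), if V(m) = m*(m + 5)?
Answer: -144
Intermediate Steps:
V(m) = m*(5 + m)
((1*(-4))*(1*(-2 - 4)))*V(-3) = ((1*(-4))*(1*(-2 - 4)))*(-3*(5 - 3)) = (-4*(-6))*(-3*2) = -4*(-6)*(-6) = 24*(-6) = -144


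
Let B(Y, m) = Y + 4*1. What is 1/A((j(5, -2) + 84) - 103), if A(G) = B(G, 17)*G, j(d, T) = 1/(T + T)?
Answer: 16/4697 ≈ 0.0034064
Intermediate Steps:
B(Y, m) = 4 + Y (B(Y, m) = Y + 4 = 4 + Y)
j(d, T) = 1/(2*T)
A(G) = G*(4 + G) (A(G) = (4 + G)*G = G*(4 + G))
1/A((j(5, -2) + 84) - 103) = 1/((((½)/(-2) + 84) - 103)*(4 + (((½)/(-2) + 84) - 103))) = 1/((((½)*(-½) + 84) - 103)*(4 + (((½)*(-½) + 84) - 103))) = 1/(((-¼ + 84) - 103)*(4 + ((-¼ + 84) - 103))) = 1/((335/4 - 103)*(4 + (335/4 - 103))) = 1/(-77*(4 - 77/4)/4) = 1/(-77/4*(-61/4)) = 1/(4697/16) = 16/4697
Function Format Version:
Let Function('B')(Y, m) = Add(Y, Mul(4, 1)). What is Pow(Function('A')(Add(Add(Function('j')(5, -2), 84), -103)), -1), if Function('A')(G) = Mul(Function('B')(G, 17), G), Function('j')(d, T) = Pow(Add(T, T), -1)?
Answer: Rational(16, 4697) ≈ 0.0034064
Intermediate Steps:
Function('B')(Y, m) = Add(4, Y) (Function('B')(Y, m) = Add(Y, 4) = Add(4, Y))
Function('j')(d, T) = Mul(Rational(1, 2), Pow(T, -1)) (Function('j')(d, T) = Pow(Mul(2, T), -1) = Mul(Rational(1, 2), Pow(T, -1)))
Function('A')(G) = Mul(G, Add(4, G)) (Function('A')(G) = Mul(Add(4, G), G) = Mul(G, Add(4, G)))
Pow(Function('A')(Add(Add(Function('j')(5, -2), 84), -103)), -1) = Pow(Mul(Add(Add(Mul(Rational(1, 2), Pow(-2, -1)), 84), -103), Add(4, Add(Add(Mul(Rational(1, 2), Pow(-2, -1)), 84), -103))), -1) = Pow(Mul(Add(Add(Mul(Rational(1, 2), Rational(-1, 2)), 84), -103), Add(4, Add(Add(Mul(Rational(1, 2), Rational(-1, 2)), 84), -103))), -1) = Pow(Mul(Add(Add(Rational(-1, 4), 84), -103), Add(4, Add(Add(Rational(-1, 4), 84), -103))), -1) = Pow(Mul(Add(Rational(335, 4), -103), Add(4, Add(Rational(335, 4), -103))), -1) = Pow(Mul(Rational(-77, 4), Add(4, Rational(-77, 4))), -1) = Pow(Mul(Rational(-77, 4), Rational(-61, 4)), -1) = Pow(Rational(4697, 16), -1) = Rational(16, 4697)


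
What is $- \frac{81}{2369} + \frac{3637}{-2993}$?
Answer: $- \frac{8858486}{7090417} \approx -1.2494$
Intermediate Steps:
$- \frac{81}{2369} + \frac{3637}{-2993} = \left(-81\right) \frac{1}{2369} + 3637 \left(- \frac{1}{2993}\right) = - \frac{81}{2369} - \frac{3637}{2993} = - \frac{8858486}{7090417}$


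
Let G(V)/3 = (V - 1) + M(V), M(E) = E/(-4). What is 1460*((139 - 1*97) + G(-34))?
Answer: -54750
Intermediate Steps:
M(E) = -E/4 (M(E) = E*(-1/4) = -E/4)
G(V) = -3 + 9*V/4 (G(V) = 3*((V - 1) - V/4) = 3*((-1 + V) - V/4) = 3*(-1 + 3*V/4) = -3 + 9*V/4)
1460*((139 - 1*97) + G(-34)) = 1460*((139 - 1*97) + (-3 + (9/4)*(-34))) = 1460*((139 - 97) + (-3 - 153/2)) = 1460*(42 - 159/2) = 1460*(-75/2) = -54750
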